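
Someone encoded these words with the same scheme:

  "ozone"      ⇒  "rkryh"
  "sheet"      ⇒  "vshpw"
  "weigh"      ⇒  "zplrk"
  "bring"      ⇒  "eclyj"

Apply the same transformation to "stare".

vedch

Shifts by position in ozone: pos 0: o→r (+3), pos 1: z→k (+11), pos 2: o→r (+3), pos 3: n→y (+11) — repeating every 2. A repeating key of period 2 is used — shifts +3, +11 over and over.
On stare: s+3=v, t+11=e, a+3=d, r+11=c, e+3=h.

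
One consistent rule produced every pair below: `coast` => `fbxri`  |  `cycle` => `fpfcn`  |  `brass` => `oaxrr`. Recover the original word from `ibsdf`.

topic

c(2)→f(5) and o(14)→b(1) fit y≡17x+23 (mod 26); the inverse of 17 mod 26 is 23. Each letter's alphabet position (a=0..z=25) is mapped through 17·x+23 mod 26 — an affine cipher.
Decoding ibsdf: i(8)→23·(8−23)≡19=t; b(1)→23·(1−23)≡14=o; s(18)→23·(18−23)≡15=p; d(3)→23·(3−23)≡8=i; f(5)→23·(5−23)≡2=c (all mod 26).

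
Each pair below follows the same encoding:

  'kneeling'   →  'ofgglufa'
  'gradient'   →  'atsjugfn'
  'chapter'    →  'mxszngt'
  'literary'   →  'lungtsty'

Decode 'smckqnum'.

k(10)→o(14) and n(13)→f(5) fit y≡23x+18 (mod 26); the inverse of 23 mod 26 is 17. This is an affine cipher: with a=0,…,z=25, each position x becomes (23x+18) mod 26.
Undoing it on smckqnum: s(18)→17·(18−18)≡0=a; m(12)→17·(12−18)≡2=c; c(2)→17·(2−18)≡14=o; k(10)→17·(10−18)≡20=u; q(16)→17·(16−18)≡18=s; n(13)→17·(13−18)≡19=t; u(20)→17·(20−18)≡8=i; m(12)→17·(12−18)≡2=c (all mod 26).

acoustic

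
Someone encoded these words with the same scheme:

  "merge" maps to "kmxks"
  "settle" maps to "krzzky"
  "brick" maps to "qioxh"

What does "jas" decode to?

The output letters match the input read backwards, each shifted +6: merge reversed is egrem. Read the word backwards and shift each letter +6.
Decoding jas: shift back: j−6=d, a−6=u, s−6=m → dum; then reverse → mud.

mud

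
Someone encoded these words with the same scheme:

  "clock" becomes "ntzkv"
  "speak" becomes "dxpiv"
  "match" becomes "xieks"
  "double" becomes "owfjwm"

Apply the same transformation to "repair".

Shifts by position in clock: pos 0: c→n (+11), pos 1: l→t (+8), pos 2: o→z (+11), pos 3: c→k (+8) — repeating every 2. The shifts repeat in a cycle of length 2: positions 0,1,… shift by +11, +8, then the pattern repeats.
On repair: r+11=c, e+8=m, p+11=a, a+8=i, i+11=t, r+8=z.

cmaitz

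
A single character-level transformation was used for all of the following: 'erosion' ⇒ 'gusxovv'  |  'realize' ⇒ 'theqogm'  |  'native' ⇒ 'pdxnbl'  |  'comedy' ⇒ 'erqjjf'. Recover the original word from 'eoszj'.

cloud

In erosion: e→g is +2, r→u is +3, o→s is +4, s→x is +5 — the shift increases by 1 each position. Letter i (0-indexed) is shifted by i+2, so successive shifts are 2, 3, 4, ….
Undoing it on eoszj: e−2=c, o−3=l, s−4=o, z−5=u, j−6=d.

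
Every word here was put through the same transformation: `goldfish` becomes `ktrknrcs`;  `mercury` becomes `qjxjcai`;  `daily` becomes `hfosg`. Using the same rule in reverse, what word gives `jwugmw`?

frozen

In goldfish: g→k is +4, o→t is +5, l→r is +6, d→k is +7 — the shift increases by 1 each position. Each letter shifts forward by (position + 4), i.e. 4, 5, 6, … — the shift grows by one for each successive letter.
Undoing it on jwugmw: j−4=f, w−5=r, u−6=o, g−7=z, m−8=e, w−9=n.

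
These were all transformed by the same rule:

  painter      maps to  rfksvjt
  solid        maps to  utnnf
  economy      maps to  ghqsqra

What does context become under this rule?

Shifts by position in painter: pos 0: p→r (+2), pos 1: a→f (+5), pos 2: i→k (+2), pos 3: n→s (+5) — repeating every 2. The shifts repeat in a cycle of length 2: positions 0,1,… shift by +2, +5, then the pattern repeats.
On context: c+2=e, o+5=t, n+2=p, t+5=y, e+2=g, x+5=c, t+2=v.

etpygcv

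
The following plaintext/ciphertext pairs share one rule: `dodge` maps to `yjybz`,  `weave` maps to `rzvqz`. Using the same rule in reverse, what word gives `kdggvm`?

Compare letters: d→y is +21, o→j is +21, d→y is +21 — a constant shift. Every letter moves 21 places later in the alphabet, wrapping around z→a.
Reversing it on kdggvm: k−21=p, d−21=i, g−21=l, g−21=l, v−21=a, m−21=r.

pillar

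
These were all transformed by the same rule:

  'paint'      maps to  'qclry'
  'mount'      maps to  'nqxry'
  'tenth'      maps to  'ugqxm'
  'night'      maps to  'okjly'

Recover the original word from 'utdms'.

Each letter shifts forward by (position + 1), i.e. 1, 2, 3, … — the shift grows by one for each successive letter.
Undoing it on utdms: u−1=t, t−2=r, d−3=a, m−4=i, s−5=n.

train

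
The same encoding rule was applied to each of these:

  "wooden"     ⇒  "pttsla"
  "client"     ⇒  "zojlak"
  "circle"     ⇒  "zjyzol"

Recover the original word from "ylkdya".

Each letter's alphabet position (a=0..z=25) is mapped through 19·x+13 mod 26 — an affine cipher.
Decoding ylkdya: y(24)→11·(24−13)≡17=r; l(11)→11·(11−13)≡4=e; k(10)→11·(10−13)≡19=t; d(3)→11·(3−13)≡20=u; y(24)→11·(24−13)≡17=r; a(0)→11·(0−13)≡13=n (all mod 26).

return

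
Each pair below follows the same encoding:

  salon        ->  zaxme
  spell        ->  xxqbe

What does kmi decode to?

way

The word is reversed, then every letter is shifted forward by 12.
Reversing it on kmi: shift back: k−12=y, m−12=a, i−12=w → yaw; then reverse → way.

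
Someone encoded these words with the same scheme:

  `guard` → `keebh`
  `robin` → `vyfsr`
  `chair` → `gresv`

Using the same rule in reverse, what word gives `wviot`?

sleep

Shifts by position in guard: pos 0: g→k (+4), pos 1: u→e (+10), pos 2: a→e (+4), pos 3: r→b (+10) — repeating every 2. The shifts repeat in a cycle of length 2: positions 0,1,… shift by +4, +10, then the pattern repeats.
Reversing it on wviot: w−4=s, v−10=l, i−4=e, o−10=e, t−4=p.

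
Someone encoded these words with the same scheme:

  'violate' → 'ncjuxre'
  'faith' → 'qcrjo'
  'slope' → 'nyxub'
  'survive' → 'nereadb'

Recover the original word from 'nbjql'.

The output letters match the input read backwards, each shifted +9: violate reversed is etaloiv. Two steps: reverse the string, then apply a Caesar shift of +9.
Reversing it on nbjql: shift back: n−9=e, b−9=s, j−9=a, q−9=h, l−9=c → esahc; then reverse → chase.

chase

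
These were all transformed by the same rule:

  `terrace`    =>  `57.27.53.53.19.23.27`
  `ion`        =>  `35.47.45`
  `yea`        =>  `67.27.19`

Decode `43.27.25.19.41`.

medal

Each letter becomes 2×(its alphabet position, a=1..z=26) + 17.
Undoing it on 43.27.25.19.41: 43→(43−17)÷2=13=m, 27→(27−17)÷2=5=e, 25→(25−17)÷2=4=d, 19→(19−17)÷2=1=a, 41→(41−17)÷2=12=l.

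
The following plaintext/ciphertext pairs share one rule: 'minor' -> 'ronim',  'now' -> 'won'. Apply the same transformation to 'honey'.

yenoh

The output letters match the input read backwards: minor reversed is ronim. The word is simply reversed.
Applying it to honey: reverse → yenoh.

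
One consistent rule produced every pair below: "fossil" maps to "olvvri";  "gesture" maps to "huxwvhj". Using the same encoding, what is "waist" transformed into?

The output letters match the input read backwards, each shifted +3: fossil reversed is lissof. Two steps: reverse the string, then apply a Caesar shift of +3.
On waist: reverse → tsiaw; then shift: t+3=w, s+3=v, i+3=l, a+3=d, w+3=z.

wvldz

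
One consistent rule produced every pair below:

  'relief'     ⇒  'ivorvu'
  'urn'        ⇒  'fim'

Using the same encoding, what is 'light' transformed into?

ortsg

Each letter is replaced by its mirror in the alphabet: a↔z, b↔y, c↔x, and so on (the Atbash cipher).
On light: l↔o, i↔r, g↔t, h↔s, t↔g.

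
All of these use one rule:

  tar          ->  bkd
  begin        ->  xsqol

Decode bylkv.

The output letters match the input read backwards, each shifted +10: tar reversed is rat. Two steps: reverse the string, then apply a Caesar shift of +10.
Decoding bylkv: shift back: b−10=r, y−10=o, l−10=b, k−10=a, v−10=l → robal; then reverse → labor.

labor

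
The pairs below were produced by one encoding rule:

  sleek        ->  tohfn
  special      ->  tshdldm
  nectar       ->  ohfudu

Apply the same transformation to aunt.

bxqu

Shifts by position in sleek: pos 0: s→t (+1), pos 1: l→o (+3), pos 2: e→h (+3), pos 3: e→f (+1), pos 4: k→n (+3) — repeating every 3. A repeating key of period 3 is used — shifts +1, +3, +3 over and over.
On aunt: a+1=b, u+3=x, n+3=q, t+1=u.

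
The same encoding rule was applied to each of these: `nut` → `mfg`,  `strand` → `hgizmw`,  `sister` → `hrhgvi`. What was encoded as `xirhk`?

crisp

Each pair mirrors across the alphabet (n↔m, u↔f, t↔g): positions sum to 25. Letters are reflected about the middle of the alphabet (position → 25−position): Atbash.
Undoing it on xirhk: x↔c, i↔r, r↔i, h↔s, k↔p.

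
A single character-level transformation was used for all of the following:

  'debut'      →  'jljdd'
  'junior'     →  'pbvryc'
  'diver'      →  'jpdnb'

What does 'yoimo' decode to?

In debut: d→j is +6, e→l is +7, b→j is +8, u→d is +9 — the shift increases by 1 each position. The shift increases by 1 at each position, starting from +6: 6, 7, 8, ….
Reversing it on yoimo: y−6=s, o−7=h, i−8=a, m−9=d, o−10=e.

shade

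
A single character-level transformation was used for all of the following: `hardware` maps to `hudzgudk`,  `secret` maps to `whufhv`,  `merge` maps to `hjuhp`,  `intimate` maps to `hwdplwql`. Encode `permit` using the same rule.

The output letters match the input read backwards, each shifted +3: hardware reversed is erawdrah. Two steps: reverse the string, then apply a Caesar shift of +3.
For permit: reverse → timrep; then shift: t+3=w, i+3=l, m+3=p, r+3=u, e+3=h, p+3=s.

wlpuhs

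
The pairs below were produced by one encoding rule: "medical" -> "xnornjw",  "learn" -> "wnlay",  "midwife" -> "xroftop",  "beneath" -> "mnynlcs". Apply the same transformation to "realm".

cnlux

Shifts by position in medical: pos 0: m→x (+11), pos 1: e→n (+9), pos 2: d→o (+11), pos 3: i→r (+9) — repeating every 2. A repeating key of period 2 is used — shifts +11, +9 over and over.
On realm: r+11=c, e+9=n, a+11=l, l+9=u, m+11=x.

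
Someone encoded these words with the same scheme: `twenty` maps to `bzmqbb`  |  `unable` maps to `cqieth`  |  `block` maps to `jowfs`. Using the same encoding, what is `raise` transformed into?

zdqvm

A repeating key of period 2 is used — shifts +8, +3 over and over.
Applying it to raise: r+8=z, a+3=d, i+8=q, s+3=v, e+8=m.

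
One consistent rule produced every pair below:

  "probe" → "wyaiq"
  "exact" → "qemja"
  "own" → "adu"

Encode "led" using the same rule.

The shift depends on letter class: consonant p→w is +7, but vowel o→a is +12. Vowels shift forward by 12 and consonants shift forward by 7.
For led: l(cons)+7=s, e(vowel)+12=q, d(cons)+7=k.

sqk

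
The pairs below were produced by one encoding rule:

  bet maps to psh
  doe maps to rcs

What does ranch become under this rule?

Compare letters: b→p is +14, e→s is +14, t→h is +14 — a constant shift. This is a Caesar cipher with shift 14.
For ranch: r+14=f, a+14=o, n+14=b, c+14=q, h+14=v.

fobqv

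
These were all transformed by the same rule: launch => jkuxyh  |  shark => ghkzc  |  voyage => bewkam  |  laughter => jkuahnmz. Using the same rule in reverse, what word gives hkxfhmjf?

l(11)→j(9) and a(0)→k(10) fit y≡7x+10 (mod 26); the inverse of 7 mod 26 is 15. Each letter's alphabet position (a=0..z=25) is mapped through 7·x+10 mod 26 — an affine cipher.
Undoing it on hkxfhmjf: h(7)→15·(7−10)≡7=h; k(10)→15·(10−10)≡0=a; x(23)→15·(23−10)≡13=n; f(5)→15·(5−10)≡3=d; h(7)→15·(7−10)≡7=h; m(12)→15·(12−10)≡4=e; j(9)→15·(9−10)≡11=l; f(5)→15·(5−10)≡3=d (all mod 26).

handheld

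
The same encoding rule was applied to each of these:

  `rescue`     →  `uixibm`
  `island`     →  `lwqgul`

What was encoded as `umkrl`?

Each letter shifts forward by (position + 3), i.e. 3, 4, 5, … — the shift grows by one for each successive letter.
Reversing it on umkrl: u−3=r, m−4=i, k−5=f, r−6=l, l−7=e.

rifle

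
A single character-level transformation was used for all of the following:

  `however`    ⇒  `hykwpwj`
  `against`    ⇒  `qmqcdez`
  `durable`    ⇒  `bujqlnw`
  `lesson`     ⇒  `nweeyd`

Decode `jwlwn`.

rebel

h(7)→h(7) and o(14)→y(24) fit y≡21x+16 (mod 26); the inverse of 21 mod 26 is 5. Each letter's alphabet position (a=0..z=25) is mapped through 21·x+16 mod 26 — an affine cipher.
Undoing it on jwlwn: j(9)→5·(9−16)≡17=r; w(22)→5·(22−16)≡4=e; l(11)→5·(11−16)≡1=b; w(22)→5·(22−16)≡4=e; n(13)→5·(13−16)≡11=l (all mod 26).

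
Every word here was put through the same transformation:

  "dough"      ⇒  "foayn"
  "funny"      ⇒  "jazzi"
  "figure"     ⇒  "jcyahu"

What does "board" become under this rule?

bomhf

d(3)→f(5) and o(14)→o(14) fit y≡15x+12 (mod 26); the inverse of 15 mod 26 is 7. Treating letters as 0–25, the rule is x ↦ 15x + 12 (mod 26).
On board: b(1)→15·1+12≡1=b; o(14)→15·14+12≡14=o; a(0)→15·0+12≡12=m; r(17)→15·17+12≡7=h; d(3)→15·3+12≡5=f (all mod 26).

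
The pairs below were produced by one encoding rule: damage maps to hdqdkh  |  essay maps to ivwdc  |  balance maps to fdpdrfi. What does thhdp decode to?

pedal

It's a Vigenère-style cipher with numeric key [4,3]: position i shifts by key[i mod 2].
Reversing it on thhdp: t−4=p, h−3=e, h−4=d, d−3=a, p−4=l.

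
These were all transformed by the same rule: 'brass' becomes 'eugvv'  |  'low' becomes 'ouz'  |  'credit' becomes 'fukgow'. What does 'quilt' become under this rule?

taoow

The shift depends on letter class: consonant b→e is +3, but vowel a→g is +6. Two shifts are in play — +6 for a/e/i/o/u, +3 for every other letter.
Applying it to quilt: q(cons)+3=t, u(vowel)+6=a, i(vowel)+6=o, l(cons)+3=o, t(cons)+3=w.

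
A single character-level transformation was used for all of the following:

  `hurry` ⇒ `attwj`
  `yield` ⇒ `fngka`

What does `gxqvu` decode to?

The output letters match the input read backwards, each shifted +2: hurry reversed is yrruh. Read the word backwards and shift each letter +2.
Decoding gxqvu: shift back: g−2=e, x−2=v, q−2=o, v−2=t, u−2=s → evots; then reverse → stove.

stove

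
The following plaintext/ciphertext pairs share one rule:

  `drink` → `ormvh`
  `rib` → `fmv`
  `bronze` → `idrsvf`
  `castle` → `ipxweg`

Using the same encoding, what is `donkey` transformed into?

The output letters match the input read backwards, each shifted +4: drink reversed is knird. Two steps: reverse the string, then apply a Caesar shift of +4.
For donkey: reverse → yeknod; then shift: y+4=c, e+4=i, k+4=o, n+4=r, o+4=s, d+4=h.

ciorsh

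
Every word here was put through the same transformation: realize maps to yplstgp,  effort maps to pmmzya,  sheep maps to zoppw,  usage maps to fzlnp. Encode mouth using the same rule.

The shift depends on letter class: consonant r→y is +7, but vowel e→p is +11. Two shifts are in play — +11 for a/e/i/o/u, +7 for every other letter.
For mouth: m(cons)+7=t, o(vowel)+11=z, u(vowel)+11=f, t(cons)+7=a, h(cons)+7=o.

tzfao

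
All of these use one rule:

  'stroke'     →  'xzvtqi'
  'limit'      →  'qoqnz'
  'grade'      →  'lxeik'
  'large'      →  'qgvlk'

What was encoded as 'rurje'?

money

Shifts by position in stroke: pos 0: s→x (+5), pos 1: t→z (+6), pos 2: r→v (+4), pos 3: o→t (+5), pos 4: k→q (+6), pos 5: e→i (+4) — repeating every 3. It's a Vigenère-style cipher with numeric key [5,6,4]: position i shifts by key[i mod 3].
Undoing it on rurje: r−5=m, u−6=o, r−4=n, j−5=e, e−6=y.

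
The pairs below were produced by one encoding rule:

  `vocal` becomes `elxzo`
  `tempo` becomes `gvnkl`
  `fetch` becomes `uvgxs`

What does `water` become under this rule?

Each pair mirrors across the alphabet (v↔e, o↔l, c↔x): positions sum to 25. Each letter is replaced by its mirror in the alphabet: a↔z, b↔y, c↔x, and so on (the Atbash cipher).
Applying it to water: w↔d, a↔z, t↔g, e↔v, r↔i.

dzgvi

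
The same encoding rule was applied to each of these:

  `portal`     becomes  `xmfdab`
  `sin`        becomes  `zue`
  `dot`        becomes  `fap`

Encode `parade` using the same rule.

The output letters match the input read backwards, each shifted +12: portal reversed is latrop. Read the word backwards and shift each letter +12.
Applying it to parade: reverse → edarap; then shift: e+12=q, d+12=p, a+12=m, r+12=d, a+12=m, p+12=b.

qpmdmb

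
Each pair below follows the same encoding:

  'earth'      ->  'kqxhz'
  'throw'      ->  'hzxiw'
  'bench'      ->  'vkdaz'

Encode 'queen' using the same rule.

e(4)→k(10) and a(0)→q(16) fit y≡5x+16 (mod 26); the inverse of 5 mod 26 is 21. This is an affine cipher: with a=0,…,z=25, each position x becomes (5x+16) mod 26.
Applying it to queen: q(16)→5·16+16≡18=s; u(20)→5·20+16≡12=m; e(4)→5·4+16≡10=k; e(4)→5·4+16≡10=k; n(13)→5·13+16≡3=d (all mod 26).

smkkd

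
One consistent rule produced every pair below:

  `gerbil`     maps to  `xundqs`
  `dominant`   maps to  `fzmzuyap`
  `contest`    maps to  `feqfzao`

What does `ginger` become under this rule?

dqszus

Read the word backwards and shift each letter +12.
For ginger: reverse → regnig; then shift: r+12=d, e+12=q, g+12=s, n+12=z, i+12=u, g+12=s.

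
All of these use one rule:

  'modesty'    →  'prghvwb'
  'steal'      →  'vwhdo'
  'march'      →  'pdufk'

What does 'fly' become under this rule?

Compare letters: m→p is +3, o→r is +3, d→g is +3 — a constant shift. Each letter is shifted forward by 3 in the alphabet (a Caesar shift of +3).
On fly: f+3=i, l+3=o, y+3=b.

iob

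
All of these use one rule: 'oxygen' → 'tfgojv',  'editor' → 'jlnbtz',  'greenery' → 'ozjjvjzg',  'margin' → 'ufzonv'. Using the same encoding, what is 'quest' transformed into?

yzjab

The rule splits by letter class: vowels +5, consonants +8.
Applying it to quest: q(cons)+8=y, u(vowel)+5=z, e(vowel)+5=j, s(cons)+8=a, t(cons)+8=b.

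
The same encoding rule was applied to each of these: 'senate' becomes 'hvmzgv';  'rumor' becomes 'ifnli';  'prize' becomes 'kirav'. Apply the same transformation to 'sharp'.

hszik

Each pair mirrors across the alphabet (s↔h, e↔v, n↔m): positions sum to 25. This is the alphabet-reversal cipher (Atbash): a becomes z, b becomes y, etc.
For sharp: s↔h, h↔s, a↔z, r↔i, p↔k.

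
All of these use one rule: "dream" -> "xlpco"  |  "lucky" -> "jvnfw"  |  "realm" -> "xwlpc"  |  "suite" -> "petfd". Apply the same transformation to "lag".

rlw

The word is reversed, then every letter is shifted forward by 11.
Applying it to lag: reverse → gal; then shift: g+11=r, a+11=l, l+11=w.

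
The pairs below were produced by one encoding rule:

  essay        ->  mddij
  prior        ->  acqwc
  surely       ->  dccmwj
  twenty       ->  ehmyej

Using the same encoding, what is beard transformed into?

The shift depends on letter class: consonant s→d is +11, but vowel e→m is +8. The rule splits by letter class: vowels +8, consonants +11.
On beard: b(cons)+11=m, e(vowel)+8=m, a(vowel)+8=i, r(cons)+11=c, d(cons)+11=o.

mmico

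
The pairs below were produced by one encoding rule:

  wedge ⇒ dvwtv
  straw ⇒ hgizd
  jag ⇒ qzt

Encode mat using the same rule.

Each pair mirrors across the alphabet (w↔d, e↔v, d↔w): positions sum to 25. Each letter is replaced by its mirror in the alphabet: a↔z, b↔y, c↔x, and so on (the Atbash cipher).
Applying it to mat: m↔n, a↔z, t↔g.

nzg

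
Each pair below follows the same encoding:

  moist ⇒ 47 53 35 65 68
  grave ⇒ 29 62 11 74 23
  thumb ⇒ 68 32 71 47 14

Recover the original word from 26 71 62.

With a=1..z=26, the number is 3·pos + 8.
Decoding 26 71 62: 26→(26−8)÷3=6=f, 71→(71−8)÷3=21=u, 62→(62−8)÷3=18=r.

fur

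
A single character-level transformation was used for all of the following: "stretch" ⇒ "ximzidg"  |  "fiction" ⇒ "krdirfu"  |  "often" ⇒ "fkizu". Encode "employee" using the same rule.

zjqyflzz

Treating letters as 0–25, the rule is x ↦ 11x + 7 (mod 26).
On employee: e(4)→11·4+7≡25=z; m(12)→11·12+7≡9=j; p(15)→11·15+7≡16=q; l(11)→11·11+7≡24=y; o(14)→11·14+7≡5=f; y(24)→11·24+7≡11=l; e(4)→11·4+7≡25=z; e(4)→11·4+7≡25=z (all mod 26).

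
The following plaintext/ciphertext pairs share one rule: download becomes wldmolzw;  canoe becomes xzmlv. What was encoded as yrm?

bin

This is the alphabet-reversal cipher (Atbash): a becomes z, b becomes y, etc.
Decoding yrm: y↔b, r↔i, m↔n.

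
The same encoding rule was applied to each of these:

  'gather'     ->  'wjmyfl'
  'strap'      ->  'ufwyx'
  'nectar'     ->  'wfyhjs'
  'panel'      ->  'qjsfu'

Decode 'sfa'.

van

The output letters match the input read backwards, each shifted +5: gather reversed is rehtag. Read the word backwards and shift each letter +5.
Decoding sfa: shift back: s−5=n, f−5=a, a−5=v → nav; then reverse → van.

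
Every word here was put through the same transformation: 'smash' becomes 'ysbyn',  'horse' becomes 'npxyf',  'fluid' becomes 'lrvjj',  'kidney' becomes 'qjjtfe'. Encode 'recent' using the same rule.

The rule splits by letter class: vowels +1, consonants +6.
For recent: r(cons)+6=x, e(vowel)+1=f, c(cons)+6=i, e(vowel)+1=f, n(cons)+6=t, t(cons)+6=z.

xfiftz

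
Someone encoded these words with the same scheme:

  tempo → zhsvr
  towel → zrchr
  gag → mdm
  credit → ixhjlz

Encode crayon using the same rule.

ixdert

The shift depends on letter class: consonant t→z is +6, but vowel e→h is +3. Vowels shift forward by 3 and consonants shift forward by 6.
On crayon: c(cons)+6=i, r(cons)+6=x, a(vowel)+3=d, y(cons)+6=e, o(vowel)+3=r, n(cons)+6=t.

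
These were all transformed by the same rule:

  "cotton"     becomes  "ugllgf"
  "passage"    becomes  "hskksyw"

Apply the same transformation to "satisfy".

Compare letters: c→u is +18, o→g is +18, t→l is +18 — a constant shift. Each letter is shifted forward by 18 in the alphabet (a Caesar shift of +18).
On satisfy: s+18=k, a+18=s, t+18=l, i+18=a, s+18=k, f+18=x, y+18=q.

kslakxq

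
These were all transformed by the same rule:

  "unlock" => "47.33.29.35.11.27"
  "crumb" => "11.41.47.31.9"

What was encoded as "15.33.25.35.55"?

The formula is n = 2×(alphabet index, a=1) + 5.
Undoing it on 15.33.25.35.55: 15→(15−5)÷2=5=e, 33→(33−5)÷2=14=n, 25→(25−5)÷2=10=j, 35→(35−5)÷2=15=o, 55→(55−5)÷2=25=y.

enjoy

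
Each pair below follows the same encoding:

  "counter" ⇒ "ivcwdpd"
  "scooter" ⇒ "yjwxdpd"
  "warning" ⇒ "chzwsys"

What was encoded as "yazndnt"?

Letter i (0-indexed) is shifted by i+6, so successive shifts are 6, 7, 8, ….
Reversing it on yazndnt: y−6=s, a−7=t, z−8=r, n−9=e, d−10=t, n−11=c, t−12=h.

stretch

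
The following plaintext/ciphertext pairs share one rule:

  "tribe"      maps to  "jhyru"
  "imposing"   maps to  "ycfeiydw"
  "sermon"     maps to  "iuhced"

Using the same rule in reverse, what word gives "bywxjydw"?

Compare letters: t→j is +16, r→h is +16, i→y is +16 — a constant shift. It's a constant shift of +16 (ROT16).
Undoing it on bywxjydw: b−16=l, y−16=i, w−16=g, x−16=h, j−16=t, y−16=i, d−16=n, w−16=g.

lighting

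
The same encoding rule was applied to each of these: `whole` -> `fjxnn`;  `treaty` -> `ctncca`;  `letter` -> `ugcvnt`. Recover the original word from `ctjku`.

The shifts repeat in a cycle of length 2: positions 0,1,… shift by +9, +2, then the pattern repeats.
Reversing it on ctjku: c−9=t, t−2=r, j−9=a, k−2=i, u−9=l.

trail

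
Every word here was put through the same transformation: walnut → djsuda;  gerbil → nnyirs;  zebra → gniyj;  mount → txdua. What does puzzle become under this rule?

The shift depends on letter class: consonant w→d is +7, but vowel a→j is +9. Vowels shift forward by 9 and consonants shift forward by 7.
On puzzle: p(cons)+7=w, u(vowel)+9=d, z(cons)+7=g, z(cons)+7=g, l(cons)+7=s, e(vowel)+9=n.

wdggsn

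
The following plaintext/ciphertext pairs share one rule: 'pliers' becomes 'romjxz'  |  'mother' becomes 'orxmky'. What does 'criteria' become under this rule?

eumykyqj

In pliers: p→r is +2, l→o is +3, i→m is +4, e→j is +5 — the shift increases by 1 each position. Letter i (0-indexed) is shifted by i+2, so successive shifts are 2, 3, 4, ….
Applying it to criteria: c+2=e, r+3=u, i+4=m, t+5=y, e+6=k, r+7=y, i+8=q, a+9=j.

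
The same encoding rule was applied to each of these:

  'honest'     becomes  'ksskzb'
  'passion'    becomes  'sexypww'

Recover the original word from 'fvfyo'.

In honest: h→k is +3, o→s is +4, n→s is +5, e→k is +6 — the shift increases by 1 each position. The shift increases by 1 at each position, starting from +3: 3, 4, 5, ….
Undoing it on fvfyo: f−3=c, v−4=r, f−5=a, y−6=s, o−7=h.

crash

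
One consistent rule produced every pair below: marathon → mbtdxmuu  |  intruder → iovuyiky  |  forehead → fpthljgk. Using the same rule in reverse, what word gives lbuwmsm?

lasting

In marathon: m→m is +0, a→b is +1, r→t is +2, a→d is +3 — the shift increases by 1 each position. The shift increases by 1 at each position, starting from +0: 0, 1, 2, ….
Decoding lbuwmsm: l−0=l, b−1=a, u−2=s, w−3=t, m−4=i, s−5=n, m−6=g.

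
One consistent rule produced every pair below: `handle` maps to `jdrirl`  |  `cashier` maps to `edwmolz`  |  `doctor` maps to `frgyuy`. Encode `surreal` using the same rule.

uxvwkht

Letter i (0-indexed) is shifted by i+2, so successive shifts are 2, 3, 4, ….
On surreal: s+2=u, u+3=x, r+4=v, r+5=w, e+6=k, a+7=h, l+8=t.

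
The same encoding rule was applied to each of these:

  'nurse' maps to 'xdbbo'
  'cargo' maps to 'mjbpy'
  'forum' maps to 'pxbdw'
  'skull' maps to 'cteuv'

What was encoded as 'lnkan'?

It's a Vigenère-style cipher with numeric key [10,9]: position i shifts by key[i mod 2].
Decoding lnkan: l−10=b, n−9=e, k−10=a, a−9=r, n−10=d.

beard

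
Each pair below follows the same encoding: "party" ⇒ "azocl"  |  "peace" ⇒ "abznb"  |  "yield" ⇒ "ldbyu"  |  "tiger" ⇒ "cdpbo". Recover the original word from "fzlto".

Each letter's alphabet position (a=0..z=25) is mapped through 7·x+25 mod 26 — an affine cipher.
Undoing it on fzlto: f(5)→15·(5−25)≡12=m; z(25)→15·(25−25)≡0=a; l(11)→15·(11−25)≡24=y; t(19)→15·(19−25)≡14=o; o(14)→15·(14−25)≡17=r (all mod 26).

mayor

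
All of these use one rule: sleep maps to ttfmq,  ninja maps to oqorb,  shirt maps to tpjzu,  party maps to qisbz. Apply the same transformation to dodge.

eweof

A repeating key of period 2 is used — shifts +1, +8 over and over.
Applying it to dodge: d+1=e, o+8=w, d+1=e, g+8=o, e+1=f.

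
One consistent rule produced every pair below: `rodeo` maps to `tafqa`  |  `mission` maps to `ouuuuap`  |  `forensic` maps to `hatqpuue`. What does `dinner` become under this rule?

The shift depends on letter class: consonant r→t is +2, but vowel o→a is +12. Vowels shift forward by 12 and consonants shift forward by 2.
For dinner: d(cons)+2=f, i(vowel)+12=u, n(cons)+2=p, n(cons)+2=p, e(vowel)+12=q, r(cons)+2=t.

fuppqt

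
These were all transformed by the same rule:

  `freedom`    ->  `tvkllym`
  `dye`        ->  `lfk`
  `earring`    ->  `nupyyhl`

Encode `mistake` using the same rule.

lrhazpt

The output letters match the input read backwards, each shifted +7: freedom reversed is modeerf. Read the word backwards and shift each letter +7.
On mistake: reverse → ekatsim; then shift: e+7=l, k+7=r, a+7=h, t+7=a, s+7=z, i+7=p, m+7=t.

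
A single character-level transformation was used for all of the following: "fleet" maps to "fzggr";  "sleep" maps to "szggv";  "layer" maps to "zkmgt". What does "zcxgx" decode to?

linen

f(5)→f(5) and l(11)→z(25) fit y≡25x+10 (mod 26); the inverse of 25 mod 26 is 25. This is an affine cipher: with a=0,…,z=25, each position x becomes (25x+10) mod 26.
Undoing it on zcxgx: z(25)→25·(25−10)≡11=l; c(2)→25·(2−10)≡8=i; x(23)→25·(23−10)≡13=n; g(6)→25·(6−10)≡4=e; x(23)→25·(23−10)≡13=n (all mod 26).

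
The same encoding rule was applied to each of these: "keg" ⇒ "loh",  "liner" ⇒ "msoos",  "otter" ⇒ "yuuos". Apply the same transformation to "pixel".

qsyom

The rule splits by letter class: vowels +10, consonants +1.
Applying it to pixel: p(cons)+1=q, i(vowel)+10=s, x(cons)+1=y, e(vowel)+10=o, l(cons)+1=m.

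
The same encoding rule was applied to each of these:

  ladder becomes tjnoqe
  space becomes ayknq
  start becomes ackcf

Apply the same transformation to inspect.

Letter i (0-indexed) is shifted by i+8, so successive shifts are 8, 9, 10, ….
Applying it to inspect: i+8=q, n+9=w, s+10=c, p+11=a, e+12=q, c+13=p, t+14=h.

qwcaqph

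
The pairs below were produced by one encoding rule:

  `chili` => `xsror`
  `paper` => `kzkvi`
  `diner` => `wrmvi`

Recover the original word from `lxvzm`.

Each letter is replaced by its mirror in the alphabet: a↔z, b↔y, c↔x, and so on (the Atbash cipher).
Undoing it on lxvzm: l↔o, x↔c, v↔e, z↔a, m↔n.

ocean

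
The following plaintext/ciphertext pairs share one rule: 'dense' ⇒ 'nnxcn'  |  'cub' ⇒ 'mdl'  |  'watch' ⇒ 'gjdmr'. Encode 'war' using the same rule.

The shift depends on letter class: consonant d→n is +10, but vowel e→n is +9. The rule splits by letter class: vowels +9, consonants +10.
Applying it to war: w(cons)+10=g, a(vowel)+9=j, r(cons)+10=b.

gjb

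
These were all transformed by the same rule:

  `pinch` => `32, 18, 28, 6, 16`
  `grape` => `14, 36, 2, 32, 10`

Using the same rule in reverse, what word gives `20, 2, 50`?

p(#16)→32 and i(#9)→18: differences scale by 2, so n = 2·pos + 0. Each letter becomes 2×(its alphabet position, a=1..z=26).
Undoing it on 20, 2, 50: 20→(20−0)÷2=10=j, 2→(2−0)÷2=1=a, 50→(50−0)÷2=25=y.

jay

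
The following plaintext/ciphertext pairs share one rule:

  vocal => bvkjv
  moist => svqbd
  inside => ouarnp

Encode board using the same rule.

In vocal: v→b is +6, o→v is +7, c→k is +8, a→j is +9 — the shift increases by 1 each position. The shift increases by 1 at each position, starting from +6: 6, 7, 8, ….
For board: b+6=h, o+7=v, a+8=i, r+9=a, d+10=n.

hvian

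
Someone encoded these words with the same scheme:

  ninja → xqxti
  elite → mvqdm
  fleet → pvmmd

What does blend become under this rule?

The shift depends on letter class: consonant n→x is +10, but vowel i→q is +8. The rule splits by letter class: vowels +8, consonants +10.
Applying it to blend: b(cons)+10=l, l(cons)+10=v, e(vowel)+8=m, n(cons)+10=x, d(cons)+10=n.

lvmxn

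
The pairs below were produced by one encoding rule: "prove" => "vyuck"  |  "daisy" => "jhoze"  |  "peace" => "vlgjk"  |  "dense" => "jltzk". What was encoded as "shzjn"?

match

Shifts by position in prove: pos 0: p→v (+6), pos 1: r→y (+7), pos 2: o→u (+6), pos 3: v→c (+7) — repeating every 2. It's a Vigenère-style cipher with numeric key [6,7]: position i shifts by key[i mod 2].
Undoing it on shzjn: s−6=m, h−7=a, z−6=t, j−7=c, n−6=h.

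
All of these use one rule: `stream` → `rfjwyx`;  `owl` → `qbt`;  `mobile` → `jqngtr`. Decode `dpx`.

sky

The output letters match the input read backwards, each shifted +5: stream reversed is maerts. The word is reversed, then every letter is shifted forward by 5.
Reversing it on dpx: shift back: d−5=y, p−5=k, x−5=s → yks; then reverse → sky.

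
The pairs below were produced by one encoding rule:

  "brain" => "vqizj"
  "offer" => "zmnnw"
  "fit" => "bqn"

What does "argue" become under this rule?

The output letters match the input read backwards, each shifted +8: brain reversed is niarb. The word is reversed, then every letter is shifted forward by 8.
On argue: reverse → eugra; then shift: e+8=m, u+8=c, g+8=o, r+8=z, a+8=i.

mcozi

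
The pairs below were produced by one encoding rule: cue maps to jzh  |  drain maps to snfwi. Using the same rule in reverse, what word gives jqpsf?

The output letters match the input read backwards, each shifted +5: cue reversed is euc. Two steps: reverse the string, then apply a Caesar shift of +5.
Decoding jqpsf: shift back: j−5=e, q−5=l, p−5=k, s−5=n, f−5=a → elkna; then reverse → ankle.

ankle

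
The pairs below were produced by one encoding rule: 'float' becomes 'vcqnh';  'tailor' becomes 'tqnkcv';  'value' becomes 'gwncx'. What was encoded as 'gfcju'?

shade

Read the word backwards and shift each letter +2.
Undoing it on gfcju: shift back: g−2=e, f−2=d, c−2=a, j−2=h, u−2=s → edahs; then reverse → shade.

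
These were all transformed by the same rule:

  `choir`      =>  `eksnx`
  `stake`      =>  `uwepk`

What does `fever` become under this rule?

hhzjx

In choir: c→e is +2, h→k is +3, o→s is +4, i→n is +5 — the shift increases by 1 each position. Letter i (0-indexed) is shifted by i+2, so successive shifts are 2, 3, 4, ….
For fever: f+2=h, e+3=h, v+4=z, e+5=j, r+6=x.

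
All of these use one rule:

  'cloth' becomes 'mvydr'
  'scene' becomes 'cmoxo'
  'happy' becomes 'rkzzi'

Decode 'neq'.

dug

Every letter moves 10 places later in the alphabet, wrapping around z→a.
Undoing it on neq: n−10=d, e−10=u, q−10=g.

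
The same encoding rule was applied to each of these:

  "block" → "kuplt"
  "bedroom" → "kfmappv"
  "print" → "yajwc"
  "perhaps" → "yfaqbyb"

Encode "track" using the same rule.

The shift depends on letter class: consonant b→k is +9, but vowel o→p is +1. The rule splits by letter class: vowels +1, consonants +9.
For track: t(cons)+9=c, r(cons)+9=a, a(vowel)+1=b, c(cons)+9=l, k(cons)+9=t.

cablt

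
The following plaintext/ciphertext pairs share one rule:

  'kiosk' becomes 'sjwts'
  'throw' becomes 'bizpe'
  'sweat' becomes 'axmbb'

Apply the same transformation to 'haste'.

It's a Vigenère-style cipher with numeric key [8,1]: position i shifts by key[i mod 2].
For haste: h+8=p, a+1=b, s+8=a, t+1=u, e+8=m.

pbaum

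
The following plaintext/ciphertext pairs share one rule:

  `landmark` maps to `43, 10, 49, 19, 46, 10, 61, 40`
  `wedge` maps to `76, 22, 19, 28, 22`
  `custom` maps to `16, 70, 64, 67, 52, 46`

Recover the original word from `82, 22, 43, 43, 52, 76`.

yellow

l(#12)→43 and a(#1)→10: differences scale by 3, so n = 3·pos + 7. The formula is n = 3×(alphabet index, a=1) + 7.
Undoing it on 82, 22, 43, 43, 52, 76: 82→(82−7)÷3=25=y, 22→(22−7)÷3=5=e, 43→(43−7)÷3=12=l, 43→(43−7)÷3=12=l, 52→(52−7)÷3=15=o, 76→(76−7)÷3=23=w.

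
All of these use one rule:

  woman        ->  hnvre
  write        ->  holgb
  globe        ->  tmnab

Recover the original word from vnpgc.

w(22)→h(7) and o(14)→n(13) fit y≡9x+17 (mod 26); the inverse of 9 mod 26 is 3. Each letter's alphabet position (a=0..z=25) is mapped through 9·x+17 mod 26 — an affine cipher.
Undoing it on vnpgc: v(21)→3·(21−17)≡12=m; n(13)→3·(13−17)≡14=o; p(15)→3·(15−17)≡20=u; g(6)→3·(6−17)≡19=t; c(2)→3·(2−17)≡7=h (all mod 26).

mouth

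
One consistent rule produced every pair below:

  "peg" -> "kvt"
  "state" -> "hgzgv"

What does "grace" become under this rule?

This is the alphabet-reversal cipher (Atbash): a becomes z, b becomes y, etc.
On grace: g↔t, r↔i, a↔z, c↔x, e↔v.

tizxv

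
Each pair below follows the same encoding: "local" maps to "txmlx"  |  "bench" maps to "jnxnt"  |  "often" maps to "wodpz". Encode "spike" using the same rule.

In local: l→t is +8, o→x is +9, c→m is +10, a→l is +11 — the shift increases by 1 each position. The shift increases by 1 at each position, starting from +8: 8, 9, 10, ….
On spike: s+8=a, p+9=y, i+10=s, k+11=v, e+12=q.

aysvq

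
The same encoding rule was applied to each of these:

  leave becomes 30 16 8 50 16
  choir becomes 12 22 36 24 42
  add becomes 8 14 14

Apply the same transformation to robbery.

l(#12)→30 and e(#5)→16: differences scale by 2, so n = 2·pos + 6. Each letter becomes 2×(its alphabet position, a=1..z=26) + 6.
For robbery: r=18→42, o=15→36, b=2→10, b=2→10, e=5→16, r=18→42, y=25→56.

42 36 10 10 16 42 56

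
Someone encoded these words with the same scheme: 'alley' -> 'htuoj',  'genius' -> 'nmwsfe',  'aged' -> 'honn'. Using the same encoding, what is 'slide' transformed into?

Each letter shifts forward by (position + 7), i.e. 7, 8, 9, … — the shift grows by one for each successive letter.
On slide: s+7=z, l+8=t, i+9=r, d+10=n, e+11=p.

ztrnp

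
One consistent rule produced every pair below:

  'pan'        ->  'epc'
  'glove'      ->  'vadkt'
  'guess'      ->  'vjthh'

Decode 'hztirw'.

Compare letters: p→e is +15, a→p is +15, n→c is +15 — a constant shift. It's a constant shift of +15 (ROT15).
Undoing it on hztirw: h−15=s, z−15=k, t−15=e, i−15=t, r−15=c, w−15=h.

sketch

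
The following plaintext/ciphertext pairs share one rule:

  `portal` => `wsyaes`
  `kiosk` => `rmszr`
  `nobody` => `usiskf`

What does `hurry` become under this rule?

oyyyf

The shift depends on letter class: consonant p→w is +7, but vowel o→s is +4. The rule splits by letter class: vowels +4, consonants +7.
Applying it to hurry: h(cons)+7=o, u(vowel)+4=y, r(cons)+7=y, r(cons)+7=y, y(cons)+7=f.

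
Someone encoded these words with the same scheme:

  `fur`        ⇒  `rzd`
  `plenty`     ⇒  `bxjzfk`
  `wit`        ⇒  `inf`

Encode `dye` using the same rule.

pkj

The shift depends on letter class: consonant f→r is +12, but vowel u→z is +5. Vowels shift forward by 5 and consonants shift forward by 12.
For dye: d(cons)+12=p, y(cons)+12=k, e(vowel)+5=j.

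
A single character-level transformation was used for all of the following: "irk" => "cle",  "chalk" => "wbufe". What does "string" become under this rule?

mnlcha

Compare letters: i→c is +20, r→l is +20, k→e is +20 — a constant shift. This is a Caesar cipher with shift 20.
Applying it to string: s+20=m, t+20=n, r+20=l, i+20=c, n+20=h, g+20=a.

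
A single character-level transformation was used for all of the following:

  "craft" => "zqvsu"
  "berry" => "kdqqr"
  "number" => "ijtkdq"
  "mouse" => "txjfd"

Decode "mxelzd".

police

c(2)→z(25) and r(17)→q(16) fit y≡15x+21 (mod 26); the inverse of 15 mod 26 is 7. This is an affine cipher: with a=0,…,z=25, each position x becomes (15x+21) mod 26.
Reversing it on mxelzd: m(12)→7·(12−21)≡15=p; x(23)→7·(23−21)≡14=o; e(4)→7·(4−21)≡11=l; l(11)→7·(11−21)≡8=i; z(25)→7·(25−21)≡2=c; d(3)→7·(3−21)≡4=e (all mod 26).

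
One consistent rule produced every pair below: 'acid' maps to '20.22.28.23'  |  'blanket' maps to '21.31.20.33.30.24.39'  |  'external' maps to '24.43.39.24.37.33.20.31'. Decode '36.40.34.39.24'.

quote

a is letter #1 and maps to 20: an offset of 19. The number is (letter's place in the alphabet, a=1) + 19.
Decoding 36.40.34.39.24: 36→(36−19)÷1=17=q, 40→(40−19)÷1=21=u, 34→(34−19)÷1=15=o, 39→(39−19)÷1=20=t, 24→(24−19)÷1=5=e.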